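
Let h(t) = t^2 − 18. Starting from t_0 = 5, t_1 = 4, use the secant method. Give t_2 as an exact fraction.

h(5) = 7, h(4) = −2. t_2 = 4 − (−2)·(4 − 5)/((−2) − 7) = 38/9.

38/9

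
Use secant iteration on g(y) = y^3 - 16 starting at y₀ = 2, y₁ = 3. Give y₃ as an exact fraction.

19990/7987

g(2) = -8, g(3) = 11. y₂ = 3 - 11·(3 - 2)/(11 - (-8)) = 46/19.
g(3) = 11, g(46/19) = -12408/6859. y₃ = (46/19) - (-12408/6859)·((46/19) - 3)/((-12408/6859) - 11) = 19990/7987.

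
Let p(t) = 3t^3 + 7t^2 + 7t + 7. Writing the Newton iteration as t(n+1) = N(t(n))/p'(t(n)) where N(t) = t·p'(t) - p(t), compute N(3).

p'(t) = 9t^2 + 14t + 7.
N(t) = t·p'(t) - p(t) = t·(9t^2 + 14t + 7) - (3t^3 + 7t^2 + 7t + 7) = 6t^3 + 7t^2 - 7.
N(3) = 218.

218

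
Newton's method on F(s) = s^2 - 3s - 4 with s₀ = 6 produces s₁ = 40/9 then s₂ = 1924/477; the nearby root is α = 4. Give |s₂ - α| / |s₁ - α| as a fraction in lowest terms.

s₁ - α = 40/9 - 4 = 4/9, so |s₁ - α| = 4/9.
s₂ - α = 1924/477 - 4 = 16/477, so |s₂ - α| = 16/477.
Ratio = (16/477) / (4/9) = 4/53.

4/53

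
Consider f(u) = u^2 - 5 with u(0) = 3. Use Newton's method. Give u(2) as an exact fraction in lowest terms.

f'(u) = 2u.
f(3) = 4, f'(3) = 6, so u(1) = 3 - 4/6 = 7/3.
f(7/3) = 4/9, f'(7/3) = 14/3, so u(2) = (7/3) - (4/9)/(14/3) = 47/21.

47/21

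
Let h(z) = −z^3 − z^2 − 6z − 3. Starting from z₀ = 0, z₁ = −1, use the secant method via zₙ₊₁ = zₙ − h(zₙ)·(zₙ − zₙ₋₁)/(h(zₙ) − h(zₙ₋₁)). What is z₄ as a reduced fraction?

−7513/14401

h(0) = −3, h(−1) = 3. z₂ = (−1) − 3·((−1) − 0)/(3 − (−3)) = −1/2.
h(−1) = 3, h(−1/2) = −1/8. z₃ = (−1/2) − (−1/8)·((−1/2) − (−1))/((−1/8) − 3) = −13/25.
h(−1/2) = −1/8, h(−13/25) = −153/15625. z₄ = (−13/25) − (−153/15625)·((−13/25) − (−1/2))/((−153/15625) − (−1/8)) = −7513/14401.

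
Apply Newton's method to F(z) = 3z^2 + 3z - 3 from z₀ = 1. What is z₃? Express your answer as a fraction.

F'(z) = 6z + 3.
F(1) = 3, F'(1) = 9, so z₁ = 1 - 3/9 = 2/3.
F(2/3) = 1/3, F'(2/3) = 7, so z₂ = (2/3) - (1/3)/7 = 13/21.
F(13/21) = 1/147, F'(13/21) = 47/7, so z₃ = (13/21) - (1/147)/(47/7) = 610/987.

610/987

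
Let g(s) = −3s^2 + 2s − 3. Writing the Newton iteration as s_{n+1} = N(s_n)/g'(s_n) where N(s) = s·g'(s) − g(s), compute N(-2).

g'(s) = −6s + 2.
N(s) = s·g'(s) − g(s) = s·(−6s + 2) − (−3s^2 + 2s − 3) = −3s^2 + 3.
N(-2) = −9.

−9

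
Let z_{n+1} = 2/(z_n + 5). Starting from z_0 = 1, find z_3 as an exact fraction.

16/43

z_1 = 2/(1 + 5) = 1/3.
z_2 = 2/(1/3 + 5) = 3/8.
z_3 = 2/(3/8 + 5) = 16/43.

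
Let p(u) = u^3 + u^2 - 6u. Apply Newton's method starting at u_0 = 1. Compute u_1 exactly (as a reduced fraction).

-3

p'(u) = 3u^2 + 2u - 6.
p(1) = -4, p'(1) = -1, so u_1 = 1 - (-4)/(-1) = -3.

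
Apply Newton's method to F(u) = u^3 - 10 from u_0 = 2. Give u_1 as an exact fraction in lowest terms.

F'(u) = 3u^2.
F(2) = -2, F'(2) = 12, so u_1 = 2 - (-2)/12 = 13/6.

13/6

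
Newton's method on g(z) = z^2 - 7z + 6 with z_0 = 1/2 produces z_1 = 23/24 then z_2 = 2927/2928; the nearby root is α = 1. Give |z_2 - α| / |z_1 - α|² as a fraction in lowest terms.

z_1 - α = 23/24 - 1 = -1/24, so |z_1 - α| = 1/24.
z_2 - α = 2927/2928 - 1 = -1/2928, so |z_2 - α| = 1/2928.
|z_1 - α|² = 1/576.
Ratio = (1/2928) / (1/576) = 12/61.

12/61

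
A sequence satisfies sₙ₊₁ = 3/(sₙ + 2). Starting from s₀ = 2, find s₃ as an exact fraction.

33/34

s₁ = 3/(2 + 2) = 3/4.
s₂ = 3/(3/4 + 2) = 12/11.
s₃ = 3/(12/11 + 2) = 33/34.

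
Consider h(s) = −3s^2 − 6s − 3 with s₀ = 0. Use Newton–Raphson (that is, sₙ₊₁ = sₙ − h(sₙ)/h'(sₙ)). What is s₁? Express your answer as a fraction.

h'(s) = −6s − 6.
h(0) = −3, h'(0) = −6, so s₁ = 0 − (−3)/(−6) = −1/2.

−1/2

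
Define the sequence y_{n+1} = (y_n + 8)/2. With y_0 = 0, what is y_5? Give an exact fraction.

y_1 = (0 + 8)/2 = 4.
y_2 = (4 + 8)/2 = 6.
y_3 = (6 + 8)/2 = 7.
y_4 = (7 + 8)/2 = 15/2.
y_5 = ((15/2) + 8)/2 = 31/4.

31/4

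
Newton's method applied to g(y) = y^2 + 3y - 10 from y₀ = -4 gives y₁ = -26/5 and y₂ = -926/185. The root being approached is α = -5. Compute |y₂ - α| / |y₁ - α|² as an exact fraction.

y₁ - α = -26/5 - (-5) = -26/5 + 5 = -1/5, so |y₁ - α| = 1/5.
y₂ - α = -926/185 - (-5) = -926/185 + 5 = -1/185, so |y₂ - α| = 1/185.
|y₁ - α|² = 1/25.
Ratio = (1/185) / (1/25) = 5/37.

5/37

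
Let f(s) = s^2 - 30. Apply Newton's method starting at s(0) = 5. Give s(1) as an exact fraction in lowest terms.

11/2

f'(s) = 2s.
f(5) = -5, f'(5) = 10, so s(1) = 5 - (-5)/10 = 11/2.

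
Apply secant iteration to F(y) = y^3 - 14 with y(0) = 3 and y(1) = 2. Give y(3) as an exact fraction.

2045/842

F(3) = 13, F(2) = -6. y(2) = 2 - (-6)·(2 - 3)/((-6) - 13) = 44/19.
F(2) = -6, F(44/19) = -10842/6859. y(3) = (44/19) - (-10842/6859)·((44/19) - 2)/((-10842/6859) - (-6)) = 2045/842.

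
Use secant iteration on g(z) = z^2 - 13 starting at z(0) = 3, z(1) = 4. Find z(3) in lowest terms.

g(3) = -4, g(4) = 3. z(2) = 4 - 3·(4 - 3)/(3 - (-4)) = 25/7.
g(4) = 3, g(25/7) = -12/49. z(3) = (25/7) - (-12/49)·((25/7) - 4)/((-12/49) - 3) = 191/53.

191/53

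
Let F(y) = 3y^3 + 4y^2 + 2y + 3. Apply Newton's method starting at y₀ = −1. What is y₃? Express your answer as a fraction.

F'(y) = 9y^2 + 8y + 2.
F(−1) = 2, F'(−1) = 3, so y₁ = (−1) − 2/3 = −5/3.
F(−5/3) = −28/9, F'(−5/3) = 41/3, so y₂ = (−5/3) − (−28/9)/(41/3) = −59/41.
F(−59/41) = −36848/68921, F'(−59/41) = 15339/1681, so y₃ = (−59/41) − (−36848/68921)/(15339/1681) = −868153/628899.

−868153/628899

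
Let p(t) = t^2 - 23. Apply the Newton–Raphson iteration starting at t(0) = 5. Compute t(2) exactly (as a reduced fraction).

p'(t) = 2t.
p(5) = 2, p'(5) = 10, so t(1) = 5 - 2/10 = 24/5.
p(24/5) = 1/25, p'(24/5) = 48/5, so t(2) = (24/5) - (1/25)/(48/5) = 1151/240.

1151/240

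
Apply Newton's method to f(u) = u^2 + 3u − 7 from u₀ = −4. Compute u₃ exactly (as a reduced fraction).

−663791/146165

f'(u) = 2u + 3.
f(−4) = −3, f'(−4) = −5, so u₁ = (−4) − (−3)/(−5) = −23/5.
f(−23/5) = 9/25, f'(−23/5) = −31/5, so u₂ = (−23/5) − (9/25)/(−31/5) = −704/155.
f(−704/155) = 81/24025, f'(−704/155) = −943/155, so u₃ = (−704/155) − (81/24025)/(−943/155) = −663791/146165.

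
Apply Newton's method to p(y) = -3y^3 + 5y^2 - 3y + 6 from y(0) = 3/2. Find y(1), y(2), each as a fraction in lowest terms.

p'(y) = -9y^2 + 10y - 3.
p(3/2) = 21/8, p'(3/2) = -33/4, so y(1) = (3/2) - (21/8)/(-33/4) = 20/11.
p(20/11) = -1274/1331, p'(20/11) = -1763/121, so y(2) = (20/11) - (-1274/1331)/(-1763/121) = 33986/19393.

y(1) = 20/11, y(2) = 33986/19393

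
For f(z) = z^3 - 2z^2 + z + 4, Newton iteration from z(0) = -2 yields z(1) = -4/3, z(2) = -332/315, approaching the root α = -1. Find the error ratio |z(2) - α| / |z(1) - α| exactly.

17/105

z(1) - α = -4/3 - (-1) = -4/3 + 1 = -1/3, so |z(1) - α| = 1/3.
z(2) - α = -332/315 - (-1) = -332/315 + 1 = -17/315, so |z(2) - α| = 17/315.
Ratio = (17/315) / (1/3) = 17/105.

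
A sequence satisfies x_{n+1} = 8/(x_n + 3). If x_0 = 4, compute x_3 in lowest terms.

232/143

x_1 = 8/(4 + 3) = 8/7.
x_2 = 8/(8/7 + 3) = 56/29.
x_3 = 8/(56/29 + 3) = 232/143.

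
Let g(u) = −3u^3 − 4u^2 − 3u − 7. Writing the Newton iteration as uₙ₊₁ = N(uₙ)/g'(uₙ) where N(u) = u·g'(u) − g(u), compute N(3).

−191

g'(u) = −9u^2 − 8u − 3.
N(u) = u·g'(u) − g(u) = u·(−9u^2 − 8u − 3) − (−3u^3 − 4u^2 − 3u − 7) = −6u^3 − 4u^2 + 7.
N(3) = −191.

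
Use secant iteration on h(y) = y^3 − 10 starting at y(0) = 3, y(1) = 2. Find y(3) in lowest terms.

h(3) = 17, h(2) = −2. y(2) = 2 − (−2)·(2 − 3)/((−2) − 17) = 40/19.
h(2) = −2, h(40/19) = −4590/6859. y(3) = (40/19) − (−4590/6859)·((40/19) − 2)/((−4590/6859) − (−2)) = 4925/2282.

4925/2282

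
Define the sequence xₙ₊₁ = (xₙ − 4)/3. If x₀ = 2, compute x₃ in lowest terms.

−50/27

x₁ = (2 − 4)/3 = −2/3.
x₂ = ((−2/3) − 4)/3 = −14/9.
x₃ = ((−14/9) − 4)/3 = −50/27.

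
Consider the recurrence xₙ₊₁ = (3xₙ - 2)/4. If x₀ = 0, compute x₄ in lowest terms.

-175/128

x₁ = (3·0 - 2)/4 = -1/2.
x₂ = (3·(-1/2) - 2)/4 = -7/8.
x₃ = (3·(-7/8) - 2)/4 = -37/32.
x₄ = (3·(-37/32) - 2)/4 = -175/128.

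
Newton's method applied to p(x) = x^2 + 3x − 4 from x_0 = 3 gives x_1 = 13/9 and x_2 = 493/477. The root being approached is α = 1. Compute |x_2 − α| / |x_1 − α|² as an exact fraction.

9/53

x_1 − α = 13/9 − 1 = 4/9, so |x_1 − α| = 4/9.
x_2 − α = 493/477 − 1 = 16/477, so |x_2 − α| = 16/477.
|x_1 − α|² = 16/81.
Ratio = (16/477) / (16/81) = 9/53.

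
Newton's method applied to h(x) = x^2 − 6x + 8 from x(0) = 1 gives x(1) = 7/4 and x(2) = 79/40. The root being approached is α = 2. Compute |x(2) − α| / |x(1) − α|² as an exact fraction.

x(1) − α = 7/4 − 2 = −1/4, so |x(1) − α| = 1/4.
x(2) − α = 79/40 − 2 = −1/40, so |x(2) − α| = 1/40.
|x(1) − α|² = 1/16.
Ratio = (1/40) / (1/16) = 2/5.

2/5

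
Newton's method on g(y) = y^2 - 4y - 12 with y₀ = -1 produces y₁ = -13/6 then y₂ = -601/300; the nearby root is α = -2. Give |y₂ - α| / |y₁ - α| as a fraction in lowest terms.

1/50

y₁ - α = -13/6 - (-2) = -13/6 + 2 = -1/6, so |y₁ - α| = 1/6.
y₂ - α = -601/300 - (-2) = -601/300 + 2 = -1/300, so |y₂ - α| = 1/300.
Ratio = (1/300) / (1/6) = 1/50.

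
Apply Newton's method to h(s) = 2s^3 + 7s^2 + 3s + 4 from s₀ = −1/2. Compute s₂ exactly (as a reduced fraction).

4897/12830

h'(s) = 6s^2 + 14s + 3.
h(−1/2) = 4, h'(−1/2) = −5/2, so s₁ = (−1/2) − 4/(−5/2) = 11/10.
h(11/10) = 2304/125, h'(11/10) = 1283/50, so s₂ = (11/10) − (2304/125)/(1283/50) = 4897/12830.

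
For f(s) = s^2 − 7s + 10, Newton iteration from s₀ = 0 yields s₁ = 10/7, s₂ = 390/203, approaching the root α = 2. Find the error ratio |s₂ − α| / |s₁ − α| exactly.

s₁ − α = 10/7 − 2 = −4/7, so |s₁ − α| = 4/7.
s₂ − α = 390/203 − 2 = −16/203, so |s₂ − α| = 16/203.
Ratio = (16/203) / (4/7) = 4/29.

4/29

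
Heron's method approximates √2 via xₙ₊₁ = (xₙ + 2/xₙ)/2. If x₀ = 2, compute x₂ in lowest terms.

17/12

x₁ = (2 + 2/2)/2 = 3/2.
x₂ = (3/2 + 2/(3/2))/2 = 17/12.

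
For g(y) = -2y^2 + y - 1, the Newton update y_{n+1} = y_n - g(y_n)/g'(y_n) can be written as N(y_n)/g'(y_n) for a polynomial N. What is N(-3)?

g'(y) = -4y + 1.
N(y) = y·g'(y) - g(y) = y·(-4y + 1) - (-2y^2 + y - 1) = -2y^2 + 1.
N(-3) = -17.

-17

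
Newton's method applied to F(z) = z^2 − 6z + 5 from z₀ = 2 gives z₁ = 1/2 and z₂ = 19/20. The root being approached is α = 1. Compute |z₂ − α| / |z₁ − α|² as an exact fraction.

1/5

z₁ − α = 1/2 − 1 = −1/2, so |z₁ − α| = 1/2.
z₂ − α = 19/20 − 1 = −1/20, so |z₂ − α| = 1/20.
|z₁ − α|² = 1/4.
Ratio = (1/20) / (1/4) = 1/5.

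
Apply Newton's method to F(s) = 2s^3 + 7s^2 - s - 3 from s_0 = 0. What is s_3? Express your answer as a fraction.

-156531/43945

F'(s) = 6s^2 + 14s - 1.
F(0) = -3, F'(0) = -1, so s_1 = 0 - (-3)/(-1) = -3.
F(-3) = 9, F'(-3) = 11, so s_2 = (-3) - 9/11 = -42/11.
F(-42/11) = -11259/1331, F'(-42/11) = 3995/121, so s_3 = (-42/11) - (-11259/1331)/(3995/121) = -156531/43945.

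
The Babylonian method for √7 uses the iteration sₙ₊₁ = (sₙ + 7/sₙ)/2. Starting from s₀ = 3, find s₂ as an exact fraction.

s₁ = (3 + 7/3)/2 = 8/3.
s₂ = (8/3 + 7/(8/3))/2 = 127/48.

127/48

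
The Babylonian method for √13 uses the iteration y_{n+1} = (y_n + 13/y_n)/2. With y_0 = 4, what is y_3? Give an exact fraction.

5597777/1552544

y_1 = (4 + 13/4)/2 = 29/8.
y_2 = (29/8 + 13/(29/8))/2 = 1673/464.
y_3 = (1673/464 + 13/(1673/464))/2 = 5597777/1552544.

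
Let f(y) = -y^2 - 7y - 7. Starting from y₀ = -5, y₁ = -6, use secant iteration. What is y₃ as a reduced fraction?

-110/19

f(-5) = 3, f(-6) = -1. y₂ = (-6) - (-1)·((-6) - (-5))/((-1) - 3) = -23/4.
f(-6) = -1, f(-23/4) = 3/16. y₃ = (-23/4) - (3/16)·((-23/4) - (-6))/((3/16) - (-1)) = -110/19.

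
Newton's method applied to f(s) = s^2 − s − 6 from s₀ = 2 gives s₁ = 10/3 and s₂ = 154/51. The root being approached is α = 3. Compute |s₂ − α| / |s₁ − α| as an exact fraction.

s₁ − α = 10/3 − 3 = 1/3, so |s₁ − α| = 1/3.
s₂ − α = 154/51 − 3 = 1/51, so |s₂ − α| = 1/51.
Ratio = (1/51) / (1/3) = 1/17.

1/17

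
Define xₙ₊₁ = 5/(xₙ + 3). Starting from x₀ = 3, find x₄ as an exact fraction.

495/412

x₁ = 5/(3 + 3) = 5/6.
x₂ = 5/(5/6 + 3) = 30/23.
x₃ = 5/(30/23 + 3) = 115/99.
x₄ = 5/(115/99 + 3) = 495/412.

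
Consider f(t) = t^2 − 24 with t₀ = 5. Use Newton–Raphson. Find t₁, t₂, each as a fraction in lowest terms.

f'(t) = 2t.
f(5) = 1, f'(5) = 10, so t₁ = 5 − 1/10 = 49/10.
f(49/10) = 1/100, f'(49/10) = 49/5, so t₂ = (49/10) − (1/100)/(49/5) = 4801/980.

t₁ = 49/10, t₂ = 4801/980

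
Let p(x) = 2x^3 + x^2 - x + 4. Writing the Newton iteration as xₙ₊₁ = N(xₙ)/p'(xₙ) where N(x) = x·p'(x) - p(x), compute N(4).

p'(x) = 6x^2 + 2x - 1.
N(x) = x·p'(x) - p(x) = x·(6x^2 + 2x - 1) - (2x^3 + x^2 - x + 4) = 4x^3 + x^2 - 4.
N(4) = 268.

268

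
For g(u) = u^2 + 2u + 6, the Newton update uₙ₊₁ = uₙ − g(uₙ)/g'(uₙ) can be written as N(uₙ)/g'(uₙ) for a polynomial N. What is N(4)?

g'(u) = 2u + 2.
N(u) = u·g'(u) − g(u) = u·(2u + 2) − (u^2 + 2u + 6) = u^2 − 6.
N(4) = 10.

10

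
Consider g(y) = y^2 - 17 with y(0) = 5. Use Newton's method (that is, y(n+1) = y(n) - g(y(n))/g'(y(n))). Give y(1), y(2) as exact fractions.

y(1) = 21/5, y(2) = 433/105

g'(y) = 2y.
g(5) = 8, g'(5) = 10, so y(1) = 5 - 8/10 = 21/5.
g(21/5) = 16/25, g'(21/5) = 42/5, so y(2) = (21/5) - (16/25)/(42/5) = 433/105.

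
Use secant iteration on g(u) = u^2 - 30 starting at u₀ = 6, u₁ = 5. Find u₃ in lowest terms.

126/23

g(6) = 6, g(5) = -5. u₂ = 5 - (-5)·(5 - 6)/((-5) - 6) = 60/11.
g(5) = -5, g(60/11) = -30/121. u₃ = (60/11) - (-30/121)·((60/11) - 5)/((-30/121) - (-5)) = 126/23.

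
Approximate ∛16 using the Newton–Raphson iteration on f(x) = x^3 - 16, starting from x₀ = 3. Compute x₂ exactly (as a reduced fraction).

f'(x) = 3x^2.
f(3) = 11, f'(3) = 27, so x₁ = 3 - 11/27 = 70/27.
f(70/27) = 28072/19683, f'(70/27) = 4900/243, so x₂ = (70/27) - (28072/19683)/(4900/243) = 250232/99225.

250232/99225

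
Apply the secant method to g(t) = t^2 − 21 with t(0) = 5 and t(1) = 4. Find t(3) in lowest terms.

g(5) = 4, g(4) = −5. t(2) = 4 − (−5)·(4 − 5)/((−5) − 4) = 41/9.
g(4) = −5, g(41/9) = −20/81. t(3) = (41/9) − (−20/81)·((41/9) − 4)/((−20/81) − (−5)) = 353/77.

353/77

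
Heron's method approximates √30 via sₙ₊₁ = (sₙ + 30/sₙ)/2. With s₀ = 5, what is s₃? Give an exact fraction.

s₁ = (5 + 30/5)/2 = 11/2.
s₂ = (11/2 + 30/(11/2))/2 = 241/44.
s₃ = (241/44 + 30/(241/44))/2 = 116161/21208.

116161/21208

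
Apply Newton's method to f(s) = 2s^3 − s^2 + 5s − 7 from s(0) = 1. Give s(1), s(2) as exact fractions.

s(1) = 10/9, s(2) = 8203/7425

f'(s) = 6s^2 − 2s + 5.
f(1) = −1, f'(1) = 9, so s(1) = 1 − (−1)/9 = 10/9.
f(10/9) = 47/729, f'(10/9) = 275/27, so s(2) = (10/9) − (47/729)/(275/27) = 8203/7425.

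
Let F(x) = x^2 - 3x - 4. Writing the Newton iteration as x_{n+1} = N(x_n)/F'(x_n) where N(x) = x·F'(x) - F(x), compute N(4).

20

F'(x) = 2x - 3.
N(x) = x·F'(x) - F(x) = x·(2x - 3) - (x^2 - 3x - 4) = x^2 + 4.
N(4) = 20.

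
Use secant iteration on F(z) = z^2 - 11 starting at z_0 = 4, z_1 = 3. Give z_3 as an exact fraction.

F(4) = 5, F(3) = -2. z_2 = 3 - (-2)·(3 - 4)/((-2) - 5) = 23/7.
F(3) = -2, F(23/7) = -10/49. z_3 = (23/7) - (-10/49)·((23/7) - 3)/((-10/49) - (-2)) = 73/22.

73/22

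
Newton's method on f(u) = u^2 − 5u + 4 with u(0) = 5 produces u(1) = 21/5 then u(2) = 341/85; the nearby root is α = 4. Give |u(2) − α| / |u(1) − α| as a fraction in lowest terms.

u(1) − α = 21/5 − 4 = 1/5, so |u(1) − α| = 1/5.
u(2) − α = 341/85 − 4 = 1/85, so |u(2) − α| = 1/85.
Ratio = (1/85) / (1/5) = 1/17.

1/17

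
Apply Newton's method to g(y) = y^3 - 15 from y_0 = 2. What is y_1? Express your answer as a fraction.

g'(y) = 3y^2.
g(2) = -7, g'(2) = 12, so y_1 = 2 - (-7)/12 = 31/12.

31/12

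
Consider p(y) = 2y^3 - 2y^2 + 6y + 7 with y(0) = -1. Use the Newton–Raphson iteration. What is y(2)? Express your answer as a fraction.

p'(y) = 6y^2 - 4y + 6.
p(-1) = -3, p'(-1) = 16, so y(1) = (-1) - (-3)/16 = -13/16.
p(-13/16) = -549/2048, p'(-13/16) = 1691/128, so y(2) = (-13/16) - (-549/2048)/(1691/128) = -10717/13528.

-10717/13528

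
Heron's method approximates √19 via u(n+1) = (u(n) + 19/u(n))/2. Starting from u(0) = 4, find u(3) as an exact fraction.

u(1) = (4 + 19/4)/2 = 35/8.
u(2) = (35/8 + 19/(35/8))/2 = 2441/560.
u(3) = (2441/560 + 19/(2441/560))/2 = 11916881/2733920.

11916881/2733920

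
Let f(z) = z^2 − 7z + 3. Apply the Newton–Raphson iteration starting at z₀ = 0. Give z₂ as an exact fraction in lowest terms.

f'(z) = 2z − 7.
f(0) = 3, f'(0) = −7, so z₁ = 0 − 3/(−7) = 3/7.
f(3/7) = 9/49, f'(3/7) = −43/7, so z₂ = (3/7) − (9/49)/(−43/7) = 138/301.

138/301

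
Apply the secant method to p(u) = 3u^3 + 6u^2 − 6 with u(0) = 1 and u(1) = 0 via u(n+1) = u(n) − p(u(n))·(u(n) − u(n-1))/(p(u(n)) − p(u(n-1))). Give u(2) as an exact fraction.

2/3

p(1) = 3, p(0) = −6. u(2) = 0 − (−6)·(0 − 1)/((−6) − 3) = 2/3.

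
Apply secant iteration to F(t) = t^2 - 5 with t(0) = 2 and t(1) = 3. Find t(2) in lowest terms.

F(2) = -1, F(3) = 4. t(2) = 3 - 4·(3 - 2)/(4 - (-1)) = 11/5.

11/5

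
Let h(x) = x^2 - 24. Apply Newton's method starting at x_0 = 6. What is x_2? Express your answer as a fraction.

49/10

h'(x) = 2x.
h(6) = 12, h'(6) = 12, so x_1 = 6 - 12/12 = 5.
h(5) = 1, h'(5) = 10, so x_2 = 5 - 1/10 = 49/10.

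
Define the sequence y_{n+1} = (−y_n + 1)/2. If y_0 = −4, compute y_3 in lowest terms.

7/8

y_1 = (−(−4) + 1)/2 = 5/2.
y_2 = (−(5/2) + 1)/2 = −3/4.
y_3 = (−(−3/4) + 1)/2 = 7/8.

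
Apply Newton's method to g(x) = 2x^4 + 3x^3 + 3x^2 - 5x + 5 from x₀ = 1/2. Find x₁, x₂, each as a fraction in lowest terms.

x₁ = -5/2, x₂ = -247/142

g'(x) = 8x^3 + 9x^2 + 6x - 5.
g(1/2) = 15/4, g'(1/2) = 5/4, so x₁ = (1/2) - (15/4)/(5/4) = -5/2.
g(-5/2) = 135/2, g'(-5/2) = -355/4, so x₂ = (-5/2) - (135/2)/(-355/4) = -247/142.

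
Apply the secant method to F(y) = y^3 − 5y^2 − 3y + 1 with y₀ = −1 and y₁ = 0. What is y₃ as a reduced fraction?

F(−1) = −2, F(0) = 1. y₂ = 0 − 1·(0 − (−1))/(1 − (−2)) = −1/3.
F(0) = 1, F(−1/3) = 38/27. y₃ = (−1/3) − (38/27)·((−1/3) − 0)/((38/27) − 1) = 9/11.

9/11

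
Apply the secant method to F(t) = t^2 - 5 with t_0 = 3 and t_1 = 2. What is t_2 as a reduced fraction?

11/5

F(3) = 4, F(2) = -1. t_2 = 2 - (-1)·(2 - 3)/((-1) - 4) = 11/5.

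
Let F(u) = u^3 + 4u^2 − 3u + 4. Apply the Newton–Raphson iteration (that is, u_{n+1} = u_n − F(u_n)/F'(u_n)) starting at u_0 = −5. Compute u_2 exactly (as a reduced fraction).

F'(u) = 3u^2 + 8u − 3.
F(−5) = −6, F'(−5) = 32, so u_1 = (−5) − (−6)/32 = −77/16.
F(−77/16) = −1557/4096, F'(−77/16) = 7163/256, so u_2 = (−77/16) − (−1557/4096)/(7163/256) = −274997/57304.

−274997/57304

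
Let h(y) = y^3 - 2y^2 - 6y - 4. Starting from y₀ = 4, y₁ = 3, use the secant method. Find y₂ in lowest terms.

64/17

h(4) = 4, h(3) = -13. y₂ = 3 - (-13)·(3 - 4)/((-13) - 4) = 64/17.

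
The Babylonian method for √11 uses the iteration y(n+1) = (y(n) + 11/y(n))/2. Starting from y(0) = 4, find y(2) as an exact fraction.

y(1) = (4 + 11/4)/2 = 27/8.
y(2) = (27/8 + 11/(27/8))/2 = 1433/432.

1433/432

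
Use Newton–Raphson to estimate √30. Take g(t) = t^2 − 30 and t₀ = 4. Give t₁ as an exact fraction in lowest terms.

23/4

g'(t) = 2t.
g(4) = −14, g'(4) = 8, so t₁ = 4 − (−14)/8 = 23/4.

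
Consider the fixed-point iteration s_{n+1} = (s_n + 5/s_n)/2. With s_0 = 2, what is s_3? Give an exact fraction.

s_1 = (2 + 5/2)/2 = 9/4.
s_2 = (9/4 + 5/(9/4))/2 = 161/72.
s_3 = (161/72 + 5/(161/72))/2 = 51841/23184.

51841/23184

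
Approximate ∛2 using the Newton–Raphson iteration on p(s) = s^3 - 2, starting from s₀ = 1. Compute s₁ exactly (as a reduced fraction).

4/3

p'(s) = 3s^2.
p(1) = -1, p'(1) = 3, so s₁ = 1 - (-1)/3 = 4/3.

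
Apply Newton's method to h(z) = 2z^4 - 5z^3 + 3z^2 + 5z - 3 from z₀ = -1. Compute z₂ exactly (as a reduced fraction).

-60341/66584

h'(z) = 8z^3 - 15z^2 + 6z + 5.
h(-1) = 2, h'(-1) = -24, so z₁ = (-1) - 2/(-24) = -11/12.
h(-11/12) = 2083/10368, h'(-11/12) = -8323/432, so z₂ = (-11/12) - (2083/10368)/(-8323/432) = -60341/66584.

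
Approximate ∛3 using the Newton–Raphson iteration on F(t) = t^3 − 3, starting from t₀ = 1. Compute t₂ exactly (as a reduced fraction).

331/225

F'(t) = 3t^2.
F(1) = −2, F'(1) = 3, so t₁ = 1 − (−2)/3 = 5/3.
F(5/3) = 44/27, F'(5/3) = 25/3, so t₂ = (5/3) − (44/27)/(25/3) = 331/225.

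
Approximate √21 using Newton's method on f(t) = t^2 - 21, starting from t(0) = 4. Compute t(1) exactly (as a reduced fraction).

37/8

f'(t) = 2t.
f(4) = -5, f'(4) = 8, so t(1) = 4 - (-5)/8 = 37/8.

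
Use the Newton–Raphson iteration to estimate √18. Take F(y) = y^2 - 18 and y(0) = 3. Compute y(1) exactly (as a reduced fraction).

F'(y) = 2y.
F(3) = -9, F'(3) = 6, so y(1) = 3 - (-9)/6 = 9/2.

9/2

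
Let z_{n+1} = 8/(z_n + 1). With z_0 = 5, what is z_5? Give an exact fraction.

696/335

z_1 = 8/(5 + 1) = 4/3.
z_2 = 8/(4/3 + 1) = 24/7.
z_3 = 8/(24/7 + 1) = 56/31.
z_4 = 8/(56/31 + 1) = 248/87.
z_5 = 8/(248/87 + 1) = 696/335.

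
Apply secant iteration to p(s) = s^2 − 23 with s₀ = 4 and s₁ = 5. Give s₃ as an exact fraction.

p(4) = −7, p(5) = 2. s₂ = 5 − 2·(5 − 4)/(2 − (−7)) = 43/9.
p(5) = 2, p(43/9) = −14/81. s₃ = (43/9) − (−14/81)·((43/9) − 5)/((−14/81) − 2) = 211/44.

211/44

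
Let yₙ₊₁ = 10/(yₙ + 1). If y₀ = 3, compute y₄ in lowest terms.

y₁ = 10/(3 + 1) = 5/2.
y₂ = 10/(5/2 + 1) = 20/7.
y₃ = 10/(20/7 + 1) = 70/27.
y₄ = 10/(70/27 + 1) = 270/97.

270/97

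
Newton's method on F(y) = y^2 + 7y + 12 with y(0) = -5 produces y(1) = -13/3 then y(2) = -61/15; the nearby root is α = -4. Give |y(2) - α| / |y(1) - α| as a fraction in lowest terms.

y(1) - α = -13/3 - (-4) = -13/3 + 4 = -1/3, so |y(1) - α| = 1/3.
y(2) - α = -61/15 - (-4) = -61/15 + 4 = -1/15, so |y(2) - α| = 1/15.
Ratio = (1/15) / (1/3) = 1/5.

1/5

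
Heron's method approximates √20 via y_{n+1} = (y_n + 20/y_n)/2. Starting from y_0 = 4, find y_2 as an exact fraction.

161/36

y_1 = (4 + 20/4)/2 = 9/2.
y_2 = (9/2 + 20/(9/2))/2 = 161/36.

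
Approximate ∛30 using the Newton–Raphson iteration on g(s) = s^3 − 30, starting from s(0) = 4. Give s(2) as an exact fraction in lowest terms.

700399/224676

g'(s) = 3s^2.
g(4) = 34, g'(4) = 48, so s(1) = 4 − 34/48 = 79/24.
g(79/24) = 78319/13824, g'(79/24) = 6241/192, so s(2) = (79/24) − (78319/13824)/(6241/192) = 700399/224676.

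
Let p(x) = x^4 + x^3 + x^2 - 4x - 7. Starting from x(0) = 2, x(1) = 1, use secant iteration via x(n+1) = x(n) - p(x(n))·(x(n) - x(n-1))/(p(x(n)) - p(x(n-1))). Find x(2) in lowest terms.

29/21

p(2) = 13, p(1) = -8. x(2) = 1 - (-8)·(1 - 2)/((-8) - 13) = 29/21.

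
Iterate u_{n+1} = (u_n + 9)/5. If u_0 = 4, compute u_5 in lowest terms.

7033/3125

u_1 = (4 + 9)/5 = 13/5.
u_2 = ((13/5) + 9)/5 = 58/25.
u_3 = ((58/25) + 9)/5 = 283/125.
u_4 = ((283/125) + 9)/5 = 1408/625.
u_5 = ((1408/625) + 9)/5 = 7033/3125.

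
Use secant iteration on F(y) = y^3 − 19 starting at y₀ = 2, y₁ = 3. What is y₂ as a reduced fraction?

49/19

F(2) = −11, F(3) = 8. y₂ = 3 − 8·(3 − 2)/(8 − (−11)) = 49/19.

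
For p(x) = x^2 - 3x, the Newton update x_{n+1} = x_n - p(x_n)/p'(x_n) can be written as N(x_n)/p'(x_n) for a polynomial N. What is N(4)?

p'(x) = 2x - 3.
N(x) = x·p'(x) - p(x) = x·(2x - 3) - (x^2 - 3x) = x^2.
N(4) = 16.

16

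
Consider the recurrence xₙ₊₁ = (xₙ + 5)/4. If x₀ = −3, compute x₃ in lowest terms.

51/32

x₁ = ((−3) + 5)/4 = 1/2.
x₂ = ((1/2) + 5)/4 = 11/8.
x₃ = ((11/8) + 5)/4 = 51/32.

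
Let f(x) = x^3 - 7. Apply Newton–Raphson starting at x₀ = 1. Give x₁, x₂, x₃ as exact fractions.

f'(x) = 3x^2.
f(1) = -6, f'(1) = 3, so x₁ = 1 - (-6)/3 = 3.
f(3) = 20, f'(3) = 27, so x₂ = 3 - 20/27 = 61/27.
f(61/27) = 89200/19683, f'(61/27) = 3721/243, so x₃ = (61/27) - (89200/19683)/(3721/243) = 591743/301401.

x₁ = 3, x₂ = 61/27, x₃ = 591743/301401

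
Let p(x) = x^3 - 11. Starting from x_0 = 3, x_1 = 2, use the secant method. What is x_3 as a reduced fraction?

3483/1561

p(3) = 16, p(2) = -3. x_2 = 2 - (-3)·(2 - 3)/((-3) - 16) = 41/19.
p(2) = -3, p(41/19) = -6528/6859. x_3 = (41/19) - (-6528/6859)·((41/19) - 2)/((-6528/6859) - (-3)) = 3483/1561.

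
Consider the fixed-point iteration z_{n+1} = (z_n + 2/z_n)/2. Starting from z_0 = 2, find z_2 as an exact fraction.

17/12

z_1 = (2 + 2/2)/2 = 3/2.
z_2 = (3/2 + 2/(3/2))/2 = 17/12.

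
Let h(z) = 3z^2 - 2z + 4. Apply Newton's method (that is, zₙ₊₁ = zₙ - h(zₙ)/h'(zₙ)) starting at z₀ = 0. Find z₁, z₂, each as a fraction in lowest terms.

z₁ = 2, z₂ = 4/5

h'(z) = 6z - 2.
h(0) = 4, h'(0) = -2, so z₁ = 0 - 4/(-2) = 2.
h(2) = 12, h'(2) = 10, so z₂ = 2 - 12/10 = 4/5.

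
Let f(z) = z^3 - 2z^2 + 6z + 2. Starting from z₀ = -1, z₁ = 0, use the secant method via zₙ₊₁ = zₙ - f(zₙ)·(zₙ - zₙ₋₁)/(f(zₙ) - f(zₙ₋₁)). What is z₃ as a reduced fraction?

-81/263

f(-1) = -7, f(0) = 2. z₂ = 0 - 2·(0 - (-1))/(2 - (-7)) = -2/9.
f(0) = 2, f(-2/9) = 406/729. z₃ = (-2/9) - (406/729)·((-2/9) - 0)/((406/729) - 2) = -81/263.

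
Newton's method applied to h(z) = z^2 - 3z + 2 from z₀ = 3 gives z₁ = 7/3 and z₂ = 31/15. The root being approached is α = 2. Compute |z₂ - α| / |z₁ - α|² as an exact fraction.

z₁ - α = 7/3 - 2 = 1/3, so |z₁ - α| = 1/3.
z₂ - α = 31/15 - 2 = 1/15, so |z₂ - α| = 1/15.
|z₁ - α|² = 1/9.
Ratio = (1/15) / (1/9) = 3/5.

3/5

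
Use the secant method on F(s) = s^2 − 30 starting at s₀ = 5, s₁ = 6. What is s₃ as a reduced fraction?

115/21

F(5) = −5, F(6) = 6. s₂ = 6 − 6·(6 − 5)/(6 − (−5)) = 60/11.
F(6) = 6, F(60/11) = −30/121. s₃ = (60/11) − (−30/121)·((60/11) − 6)/((−30/121) − 6) = 115/21.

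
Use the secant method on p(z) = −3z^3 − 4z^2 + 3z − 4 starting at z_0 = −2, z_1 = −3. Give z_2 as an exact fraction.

p(−2) = −2, p(−3) = 32. z_2 = (−3) − 32·((−3) − (−2))/(32 − (−2)) = −35/17.

−35/17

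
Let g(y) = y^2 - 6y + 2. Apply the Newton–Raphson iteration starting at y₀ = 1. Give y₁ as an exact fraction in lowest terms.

g'(y) = 2y - 6.
g(1) = -3, g'(1) = -4, so y₁ = 1 - (-3)/(-4) = 1/4.

1/4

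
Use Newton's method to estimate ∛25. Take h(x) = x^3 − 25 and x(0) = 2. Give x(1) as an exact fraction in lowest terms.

h'(x) = 3x^2.
h(2) = −17, h'(2) = 12, so x(1) = 2 − (−17)/12 = 41/12.

41/12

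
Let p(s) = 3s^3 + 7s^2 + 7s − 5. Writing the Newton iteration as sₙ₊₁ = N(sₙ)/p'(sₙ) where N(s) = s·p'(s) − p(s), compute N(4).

501

p'(s) = 9s^2 + 14s + 7.
N(s) = s·p'(s) − p(s) = s·(9s^2 + 14s + 7) − (3s^3 + 7s^2 + 7s − 5) = 6s^3 + 7s^2 + 5.
N(4) = 501.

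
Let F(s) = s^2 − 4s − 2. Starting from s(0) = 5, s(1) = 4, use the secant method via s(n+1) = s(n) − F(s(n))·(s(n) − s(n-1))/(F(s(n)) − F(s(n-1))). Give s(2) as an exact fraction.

22/5

F(5) = 3, F(4) = −2. s(2) = 4 − (−2)·(4 − 5)/((−2) − 3) = 22/5.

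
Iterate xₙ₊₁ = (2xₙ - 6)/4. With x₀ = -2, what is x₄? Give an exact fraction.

-47/16

x₁ = (2·(-2) - 6)/4 = -5/2.
x₂ = (2·(-5/2) - 6)/4 = -11/4.
x₃ = (2·(-11/4) - 6)/4 = -23/8.
x₄ = (2·(-23/8) - 6)/4 = -47/16.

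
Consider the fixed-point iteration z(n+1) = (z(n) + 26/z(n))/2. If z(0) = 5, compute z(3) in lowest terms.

54100801/10610040

z(1) = (5 + 26/5)/2 = 51/10.
z(2) = (51/10 + 26/(51/10))/2 = 5201/1020.
z(3) = (5201/1020 + 26/(5201/1020))/2 = 54100801/10610040.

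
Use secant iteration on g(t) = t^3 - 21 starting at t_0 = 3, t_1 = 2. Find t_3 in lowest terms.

16659/5983

g(3) = 6, g(2) = -13. t_2 = 2 - (-13)·(2 - 3)/((-13) - 6) = 51/19.
g(2) = -13, g(51/19) = -11388/6859. t_3 = (51/19) - (-11388/6859)·((51/19) - 2)/((-11388/6859) - (-13)) = 16659/5983.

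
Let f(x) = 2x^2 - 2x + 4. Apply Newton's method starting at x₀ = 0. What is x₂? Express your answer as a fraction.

f'(x) = 4x - 2.
f(0) = 4, f'(0) = -2, so x₁ = 0 - 4/(-2) = 2.
f(2) = 8, f'(2) = 6, so x₂ = 2 - 8/6 = 2/3.

2/3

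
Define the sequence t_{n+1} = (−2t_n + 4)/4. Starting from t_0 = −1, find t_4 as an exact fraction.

9/16

t_1 = (−2·(−1) + 4)/4 = 3/2.
t_2 = (−2·(3/2) + 4)/4 = 1/4.
t_3 = (−2·(1/4) + 4)/4 = 7/8.
t_4 = (−2·(7/8) + 4)/4 = 9/16.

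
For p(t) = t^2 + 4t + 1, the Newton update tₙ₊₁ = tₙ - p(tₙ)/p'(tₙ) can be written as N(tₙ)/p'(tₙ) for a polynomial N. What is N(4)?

p'(t) = 2t + 4.
N(t) = t·p'(t) - p(t) = t·(2t + 4) - (t^2 + 4t + 1) = t^2 - 1.
N(4) = 15.

15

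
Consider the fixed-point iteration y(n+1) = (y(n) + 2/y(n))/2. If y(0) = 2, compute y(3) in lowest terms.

577/408

y(1) = (2 + 2/2)/2 = 3/2.
y(2) = (3/2 + 2/(3/2))/2 = 17/12.
y(3) = (17/12 + 2/(17/12))/2 = 577/408.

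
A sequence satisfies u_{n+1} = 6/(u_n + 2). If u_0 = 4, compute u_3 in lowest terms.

u_1 = 6/(4 + 2) = 1.
u_2 = 6/(1 + 2) = 2.
u_3 = 6/(2 + 2) = 3/2.

3/2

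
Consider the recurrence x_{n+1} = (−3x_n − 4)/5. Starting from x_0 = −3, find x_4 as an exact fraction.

−103/125

x_1 = (−3·(−3) − 4)/5 = 1.
x_2 = (−3·1 − 4)/5 = −7/5.
x_3 = (−3·(−7/5) − 4)/5 = 1/25.
x_4 = (−3·(1/25) − 4)/5 = −103/125.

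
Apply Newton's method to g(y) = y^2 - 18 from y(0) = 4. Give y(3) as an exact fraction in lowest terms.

g'(y) = 2y.
g(4) = -2, g'(4) = 8, so y(1) = 4 - (-2)/8 = 17/4.
g(17/4) = 1/16, g'(17/4) = 17/2, so y(2) = (17/4) - (1/16)/(17/2) = 577/136.
g(577/136) = 1/18496, g'(577/136) = 577/68, so y(3) = (577/136) - (1/18496)/(577/68) = 665857/156944.

665857/156944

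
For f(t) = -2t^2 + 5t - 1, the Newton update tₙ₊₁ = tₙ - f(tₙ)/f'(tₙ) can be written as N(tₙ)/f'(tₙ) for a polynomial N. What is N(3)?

f'(t) = -4t + 5.
N(t) = t·f'(t) - f(t) = t·(-4t + 5) - (-2t^2 + 5t - 1) = -2t^2 + 1.
N(3) = -17.

-17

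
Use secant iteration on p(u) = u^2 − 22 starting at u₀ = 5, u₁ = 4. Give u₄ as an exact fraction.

1712/365

p(5) = 3, p(4) = −6. u₂ = 4 − (−6)·(4 − 5)/((−6) − 3) = 14/3.
p(4) = −6, p(14/3) = −2/9. u₃ = (14/3) − (−2/9)·((14/3) − 4)/((−2/9) − (−6)) = 61/13.
p(14/3) = −2/9, p(61/13) = 3/169. u₄ = (61/13) − (3/169)·((61/13) − (14/3))/((3/169) − (−2/9)) = 1712/365.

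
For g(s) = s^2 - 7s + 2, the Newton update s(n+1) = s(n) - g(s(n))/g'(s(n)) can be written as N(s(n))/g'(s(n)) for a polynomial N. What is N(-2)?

g'(s) = 2s - 7.
N(s) = s·g'(s) - g(s) = s·(2s - 7) - (s^2 - 7s + 2) = s^2 - 2.
N(-2) = 2.

2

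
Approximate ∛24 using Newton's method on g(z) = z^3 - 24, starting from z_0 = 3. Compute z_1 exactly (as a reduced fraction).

26/9

g'(z) = 3z^2.
g(3) = 3, g'(3) = 27, so z_1 = 3 - 3/27 = 26/9.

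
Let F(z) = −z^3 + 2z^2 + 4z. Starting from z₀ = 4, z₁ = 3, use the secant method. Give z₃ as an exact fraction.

F(4) = −16, F(3) = 3. z₂ = 3 − 3·(3 − 4)/(3 − (−16)) = 60/19.
F(3) = 3, F(60/19) = 7440/6859. z₃ = (60/19) − (7440/6859)·((60/19) − 3)/((7440/6859) − 3) = 14220/4379.

14220/4379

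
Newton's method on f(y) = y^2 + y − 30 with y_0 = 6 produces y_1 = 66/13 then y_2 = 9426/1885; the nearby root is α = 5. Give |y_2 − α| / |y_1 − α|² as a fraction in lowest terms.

y_1 − α = 66/13 − 5 = 1/13, so |y_1 − α| = 1/13.
y_2 − α = 9426/1885 − 5 = 1/1885, so |y_2 − α| = 1/1885.
|y_1 − α|² = 1/169.
Ratio = (1/1885) / (1/169) = 13/145.

13/145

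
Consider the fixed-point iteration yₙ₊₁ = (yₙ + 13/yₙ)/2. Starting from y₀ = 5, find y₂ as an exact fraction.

y₁ = (5 + 13/5)/2 = 19/5.
y₂ = (19/5 + 13/(19/5))/2 = 343/95.

343/95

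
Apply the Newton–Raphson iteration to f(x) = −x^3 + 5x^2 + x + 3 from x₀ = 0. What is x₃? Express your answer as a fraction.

f'(x) = −3x^2 + 10x + 1.
f(0) = 3, f'(0) = 1, so x₁ = 0 − 3/1 = −3.
f(−3) = 72, f'(−3) = −56, so x₂ = (−3) − 72/(−56) = −12/7.
f(−12/7) = 7209/343, f'(−12/7) = −1223/49, so x₃ = (−12/7) − (7209/343)/(−1223/49) = −7467/8561.

−7467/8561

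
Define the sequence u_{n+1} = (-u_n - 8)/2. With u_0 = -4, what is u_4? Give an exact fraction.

u_1 = (-(-4) - 8)/2 = -2.
u_2 = (-(-2) - 8)/2 = -3.
u_3 = (-(-3) - 8)/2 = -5/2.
u_4 = (-(-5/2) - 8)/2 = -11/4.

-11/4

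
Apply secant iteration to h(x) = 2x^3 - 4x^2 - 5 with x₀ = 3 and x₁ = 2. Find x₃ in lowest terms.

4172/1681

h(3) = 13, h(2) = -5. x₂ = 2 - (-5)·(2 - 3)/((-5) - 13) = 41/18.
h(2) = -5, h(41/18) = -6175/2916. x₃ = (41/18) - (-6175/2916)·((41/18) - 2)/((-6175/2916) - (-5)) = 4172/1681.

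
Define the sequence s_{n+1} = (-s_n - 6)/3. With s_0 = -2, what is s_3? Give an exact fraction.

s_1 = (-(-2) - 6)/3 = -4/3.
s_2 = (-(-4/3) - 6)/3 = -14/9.
s_3 = (-(-14/9) - 6)/3 = -40/27.

-40/27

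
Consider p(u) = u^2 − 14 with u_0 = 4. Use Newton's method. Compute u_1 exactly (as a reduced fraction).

p'(u) = 2u.
p(4) = 2, p'(4) = 8, so u_1 = 4 − 2/8 = 15/4.

15/4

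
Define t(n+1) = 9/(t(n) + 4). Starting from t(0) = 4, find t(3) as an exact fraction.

t(1) = 9/(4 + 4) = 9/8.
t(2) = 9/(9/8 + 4) = 72/41.
t(3) = 9/(72/41 + 4) = 369/236.

369/236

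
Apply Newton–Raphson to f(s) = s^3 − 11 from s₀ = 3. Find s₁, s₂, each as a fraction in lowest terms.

f'(s) = 3s^2.
f(3) = 16, f'(3) = 27, so s₁ = 3 − 16/27 = 65/27.
f(65/27) = 58112/19683, f'(65/27) = 4225/243, so s₂ = (65/27) − (58112/19683)/(4225/243) = 765763/342225.

s₁ = 65/27, s₂ = 765763/342225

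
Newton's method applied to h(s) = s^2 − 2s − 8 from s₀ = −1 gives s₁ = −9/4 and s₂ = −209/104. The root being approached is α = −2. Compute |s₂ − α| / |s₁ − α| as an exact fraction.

1/26

s₁ − α = −9/4 − (−2) = −9/4 + 2 = −1/4, so |s₁ − α| = 1/4.
s₂ − α = −209/104 − (−2) = −209/104 + 2 = −1/104, so |s₂ − α| = 1/104.
Ratio = (1/104) / (1/4) = 1/26.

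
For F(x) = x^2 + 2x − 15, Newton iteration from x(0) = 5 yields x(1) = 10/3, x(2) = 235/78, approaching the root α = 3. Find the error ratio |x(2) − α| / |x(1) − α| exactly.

1/26

x(1) − α = 10/3 − 3 = 1/3, so |x(1) − α| = 1/3.
x(2) − α = 235/78 − 3 = 1/78, so |x(2) − α| = 1/78.
Ratio = (1/78) / (1/3) = 1/26.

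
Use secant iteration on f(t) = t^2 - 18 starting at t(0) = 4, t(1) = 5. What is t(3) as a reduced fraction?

352/83

f(4) = -2, f(5) = 7. t(2) = 5 - 7·(5 - 4)/(7 - (-2)) = 38/9.
f(5) = 7, f(38/9) = -14/81. t(3) = (38/9) - (-14/81)·((38/9) - 5)/((-14/81) - 7) = 352/83.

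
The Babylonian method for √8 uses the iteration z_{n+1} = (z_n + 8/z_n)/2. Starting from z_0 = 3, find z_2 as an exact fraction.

z_1 = (3 + 8/3)/2 = 17/6.
z_2 = (17/6 + 8/(17/6))/2 = 577/204.

577/204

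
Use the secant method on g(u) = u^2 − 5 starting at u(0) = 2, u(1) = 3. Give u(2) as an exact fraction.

g(2) = −1, g(3) = 4. u(2) = 3 − 4·(3 − 2)/(4 − (−1)) = 11/5.

11/5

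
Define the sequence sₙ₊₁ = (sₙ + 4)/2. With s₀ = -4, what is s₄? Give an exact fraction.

7/2

s₁ = ((-4) + 4)/2 = 0.
s₂ = (0 + 4)/2 = 2.
s₃ = (2 + 4)/2 = 3.
s₄ = (3 + 4)/2 = 7/2.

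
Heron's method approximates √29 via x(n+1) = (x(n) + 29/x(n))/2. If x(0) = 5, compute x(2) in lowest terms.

x(1) = (5 + 29/5)/2 = 27/5.
x(2) = (27/5 + 29/(27/5))/2 = 727/135.

727/135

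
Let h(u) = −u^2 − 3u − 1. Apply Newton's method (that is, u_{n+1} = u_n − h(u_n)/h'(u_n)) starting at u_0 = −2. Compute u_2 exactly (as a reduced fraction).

−8/3

h'(u) = −2u − 3.
h(−2) = 1, h'(−2) = 1, so u_1 = (−2) − 1/1 = −3.
h(−3) = −1, h'(−3) = 3, so u_2 = (−3) − (−1)/3 = −8/3.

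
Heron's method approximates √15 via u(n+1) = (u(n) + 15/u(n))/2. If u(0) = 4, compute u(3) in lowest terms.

7380481/1905632

u(1) = (4 + 15/4)/2 = 31/8.
u(2) = (31/8 + 15/(31/8))/2 = 1921/496.
u(3) = (1921/496 + 15/(1921/496))/2 = 7380481/1905632.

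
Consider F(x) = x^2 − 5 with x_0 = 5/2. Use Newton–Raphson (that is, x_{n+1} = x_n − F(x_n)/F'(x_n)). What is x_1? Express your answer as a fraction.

9/4

F'(x) = 2x.
F(5/2) = 5/4, F'(5/2) = 5, so x_1 = (5/2) − (5/4)/5 = 9/4.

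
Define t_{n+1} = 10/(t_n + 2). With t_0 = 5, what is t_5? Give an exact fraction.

1190/533

t_1 = 10/(5 + 2) = 10/7.
t_2 = 10/(10/7 + 2) = 35/12.
t_3 = 10/(35/12 + 2) = 120/59.
t_4 = 10/(120/59 + 2) = 295/119.
t_5 = 10/(295/119 + 2) = 1190/533.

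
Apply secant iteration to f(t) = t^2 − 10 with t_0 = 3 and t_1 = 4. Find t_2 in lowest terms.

f(3) = −1, f(4) = 6. t_2 = 4 − 6·(4 − 3)/(6 − (−1)) = 22/7.

22/7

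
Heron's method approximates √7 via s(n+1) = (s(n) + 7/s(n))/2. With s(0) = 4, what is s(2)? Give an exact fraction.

977/368

s(1) = (4 + 7/4)/2 = 23/8.
s(2) = (23/8 + 7/(23/8))/2 = 977/368.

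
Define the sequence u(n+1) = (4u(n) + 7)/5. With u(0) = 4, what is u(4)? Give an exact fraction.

u(1) = (4·4 + 7)/5 = 23/5.
u(2) = (4·(23/5) + 7)/5 = 127/25.
u(3) = (4·(127/25) + 7)/5 = 683/125.
u(4) = (4·(683/125) + 7)/5 = 3607/625.

3607/625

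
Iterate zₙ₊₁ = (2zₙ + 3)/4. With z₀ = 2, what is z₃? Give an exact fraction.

25/16

z₁ = (2·2 + 3)/4 = 7/4.
z₂ = (2·(7/4) + 3)/4 = 13/8.
z₃ = (2·(13/8) + 3)/4 = 25/16.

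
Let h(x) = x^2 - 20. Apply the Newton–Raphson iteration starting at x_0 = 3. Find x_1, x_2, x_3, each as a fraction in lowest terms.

x_1 = 29/6, x_2 = 1561/348, x_3 = 4858801/1086456

h'(x) = 2x.
h(3) = -11, h'(3) = 6, so x_1 = 3 - (-11)/6 = 29/6.
h(29/6) = 121/36, h'(29/6) = 29/3, so x_2 = (29/6) - (121/36)/(29/3) = 1561/348.
h(1561/348) = 14641/121104, h'(1561/348) = 1561/174, so x_3 = (1561/348) - (14641/121104)/(1561/174) = 4858801/1086456.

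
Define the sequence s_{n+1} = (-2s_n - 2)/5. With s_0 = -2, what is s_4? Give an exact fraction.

-206/625

s_1 = (-2·(-2) - 2)/5 = 2/5.
s_2 = (-2·(2/5) - 2)/5 = -14/25.
s_3 = (-2·(-14/25) - 2)/5 = -22/125.
s_4 = (-2·(-22/125) - 2)/5 = -206/625.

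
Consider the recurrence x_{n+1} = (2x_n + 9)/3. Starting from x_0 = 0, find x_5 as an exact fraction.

x_1 = (2·0 + 9)/3 = 3.
x_2 = (2·3 + 9)/3 = 5.
x_3 = (2·5 + 9)/3 = 19/3.
x_4 = (2·(19/3) + 9)/3 = 65/9.
x_5 = (2·(65/9) + 9)/3 = 211/27.

211/27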